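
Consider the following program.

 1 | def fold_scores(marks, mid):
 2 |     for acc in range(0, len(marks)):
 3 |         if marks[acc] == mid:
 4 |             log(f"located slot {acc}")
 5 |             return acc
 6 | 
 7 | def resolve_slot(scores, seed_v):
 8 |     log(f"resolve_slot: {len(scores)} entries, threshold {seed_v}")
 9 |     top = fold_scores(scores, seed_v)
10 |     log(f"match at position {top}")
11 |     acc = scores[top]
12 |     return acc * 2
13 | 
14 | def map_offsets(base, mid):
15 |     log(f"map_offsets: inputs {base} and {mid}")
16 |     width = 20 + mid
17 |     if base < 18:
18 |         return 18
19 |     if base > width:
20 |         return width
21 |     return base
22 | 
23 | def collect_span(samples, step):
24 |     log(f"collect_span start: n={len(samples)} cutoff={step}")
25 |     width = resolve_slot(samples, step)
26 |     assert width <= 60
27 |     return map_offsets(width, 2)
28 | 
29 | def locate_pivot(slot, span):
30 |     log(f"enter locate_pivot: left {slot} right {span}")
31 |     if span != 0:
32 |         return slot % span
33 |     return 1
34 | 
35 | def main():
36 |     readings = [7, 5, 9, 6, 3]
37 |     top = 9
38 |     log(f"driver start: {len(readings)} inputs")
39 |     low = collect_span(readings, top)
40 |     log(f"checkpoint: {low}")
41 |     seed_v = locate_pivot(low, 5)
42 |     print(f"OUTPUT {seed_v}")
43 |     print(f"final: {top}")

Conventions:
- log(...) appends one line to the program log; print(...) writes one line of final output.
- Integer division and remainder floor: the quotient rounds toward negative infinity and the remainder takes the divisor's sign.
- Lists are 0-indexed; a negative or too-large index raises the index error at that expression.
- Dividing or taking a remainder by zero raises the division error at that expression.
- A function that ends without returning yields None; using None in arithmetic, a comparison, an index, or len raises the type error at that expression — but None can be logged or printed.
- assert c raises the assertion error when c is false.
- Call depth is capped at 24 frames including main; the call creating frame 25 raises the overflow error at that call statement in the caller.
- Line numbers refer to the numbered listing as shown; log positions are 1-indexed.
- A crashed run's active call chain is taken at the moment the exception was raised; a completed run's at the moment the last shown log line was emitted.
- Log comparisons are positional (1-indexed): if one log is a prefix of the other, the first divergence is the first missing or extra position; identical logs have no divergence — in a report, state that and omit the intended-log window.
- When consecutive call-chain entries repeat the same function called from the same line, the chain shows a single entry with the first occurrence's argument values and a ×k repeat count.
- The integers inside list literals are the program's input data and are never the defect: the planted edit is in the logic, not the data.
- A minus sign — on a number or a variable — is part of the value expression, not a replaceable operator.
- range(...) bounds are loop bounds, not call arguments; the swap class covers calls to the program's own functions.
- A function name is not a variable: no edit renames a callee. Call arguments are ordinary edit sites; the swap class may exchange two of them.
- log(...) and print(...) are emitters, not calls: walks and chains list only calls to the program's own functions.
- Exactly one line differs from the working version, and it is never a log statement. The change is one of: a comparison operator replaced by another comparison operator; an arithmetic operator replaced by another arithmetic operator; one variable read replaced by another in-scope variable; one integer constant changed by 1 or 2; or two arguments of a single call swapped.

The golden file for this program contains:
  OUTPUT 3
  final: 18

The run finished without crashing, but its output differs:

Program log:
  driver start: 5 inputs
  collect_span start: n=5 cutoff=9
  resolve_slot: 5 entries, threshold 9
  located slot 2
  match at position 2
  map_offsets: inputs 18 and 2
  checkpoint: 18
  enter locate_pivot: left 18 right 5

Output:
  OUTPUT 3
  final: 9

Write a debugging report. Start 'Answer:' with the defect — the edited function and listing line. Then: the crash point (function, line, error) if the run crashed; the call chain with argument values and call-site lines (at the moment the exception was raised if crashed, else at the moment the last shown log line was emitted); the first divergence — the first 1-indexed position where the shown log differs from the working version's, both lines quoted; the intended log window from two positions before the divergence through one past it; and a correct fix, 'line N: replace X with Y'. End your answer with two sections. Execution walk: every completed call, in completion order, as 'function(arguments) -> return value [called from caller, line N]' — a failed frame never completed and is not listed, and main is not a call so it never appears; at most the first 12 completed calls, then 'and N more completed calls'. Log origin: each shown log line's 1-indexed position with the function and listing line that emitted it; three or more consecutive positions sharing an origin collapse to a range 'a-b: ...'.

Answer: the defect is in main at line 43.
Core observation: No log line changed; the fault shows up purely in the output.
Call chain: main -> locate_pivot(18, 5) (called at line 41).
First divergence: none; the two logs match at every position.
Execution walk:
  fold_scores([7, 5, 9, 6, 3], 9) -> 2  [called from resolve_slot, line 9]
  resolve_slot([7, 5, 9, 6, 3], 9) -> 18  [called from collect_span, line 25]
  map_offsets(18, 2) -> 18  [called from collect_span, line 27]
  collect_span([7, 5, 9, 6, 3], 9) -> 18  [called from main, line 39]
  locate_pivot(18, 5) -> 3  [called from main, line 41]
Log origin:
  1 — main, line 38
  2 — collect_span, line 24
  3 — resolve_slot, line 8
  4 — fold_scores, line 4
  5 — resolve_slot, line 10
  6 — map_offsets, line 15
  7 — main, line 40
  8 — locate_pivot, line 30
A correct fix: line 43: replace `top` with `low`.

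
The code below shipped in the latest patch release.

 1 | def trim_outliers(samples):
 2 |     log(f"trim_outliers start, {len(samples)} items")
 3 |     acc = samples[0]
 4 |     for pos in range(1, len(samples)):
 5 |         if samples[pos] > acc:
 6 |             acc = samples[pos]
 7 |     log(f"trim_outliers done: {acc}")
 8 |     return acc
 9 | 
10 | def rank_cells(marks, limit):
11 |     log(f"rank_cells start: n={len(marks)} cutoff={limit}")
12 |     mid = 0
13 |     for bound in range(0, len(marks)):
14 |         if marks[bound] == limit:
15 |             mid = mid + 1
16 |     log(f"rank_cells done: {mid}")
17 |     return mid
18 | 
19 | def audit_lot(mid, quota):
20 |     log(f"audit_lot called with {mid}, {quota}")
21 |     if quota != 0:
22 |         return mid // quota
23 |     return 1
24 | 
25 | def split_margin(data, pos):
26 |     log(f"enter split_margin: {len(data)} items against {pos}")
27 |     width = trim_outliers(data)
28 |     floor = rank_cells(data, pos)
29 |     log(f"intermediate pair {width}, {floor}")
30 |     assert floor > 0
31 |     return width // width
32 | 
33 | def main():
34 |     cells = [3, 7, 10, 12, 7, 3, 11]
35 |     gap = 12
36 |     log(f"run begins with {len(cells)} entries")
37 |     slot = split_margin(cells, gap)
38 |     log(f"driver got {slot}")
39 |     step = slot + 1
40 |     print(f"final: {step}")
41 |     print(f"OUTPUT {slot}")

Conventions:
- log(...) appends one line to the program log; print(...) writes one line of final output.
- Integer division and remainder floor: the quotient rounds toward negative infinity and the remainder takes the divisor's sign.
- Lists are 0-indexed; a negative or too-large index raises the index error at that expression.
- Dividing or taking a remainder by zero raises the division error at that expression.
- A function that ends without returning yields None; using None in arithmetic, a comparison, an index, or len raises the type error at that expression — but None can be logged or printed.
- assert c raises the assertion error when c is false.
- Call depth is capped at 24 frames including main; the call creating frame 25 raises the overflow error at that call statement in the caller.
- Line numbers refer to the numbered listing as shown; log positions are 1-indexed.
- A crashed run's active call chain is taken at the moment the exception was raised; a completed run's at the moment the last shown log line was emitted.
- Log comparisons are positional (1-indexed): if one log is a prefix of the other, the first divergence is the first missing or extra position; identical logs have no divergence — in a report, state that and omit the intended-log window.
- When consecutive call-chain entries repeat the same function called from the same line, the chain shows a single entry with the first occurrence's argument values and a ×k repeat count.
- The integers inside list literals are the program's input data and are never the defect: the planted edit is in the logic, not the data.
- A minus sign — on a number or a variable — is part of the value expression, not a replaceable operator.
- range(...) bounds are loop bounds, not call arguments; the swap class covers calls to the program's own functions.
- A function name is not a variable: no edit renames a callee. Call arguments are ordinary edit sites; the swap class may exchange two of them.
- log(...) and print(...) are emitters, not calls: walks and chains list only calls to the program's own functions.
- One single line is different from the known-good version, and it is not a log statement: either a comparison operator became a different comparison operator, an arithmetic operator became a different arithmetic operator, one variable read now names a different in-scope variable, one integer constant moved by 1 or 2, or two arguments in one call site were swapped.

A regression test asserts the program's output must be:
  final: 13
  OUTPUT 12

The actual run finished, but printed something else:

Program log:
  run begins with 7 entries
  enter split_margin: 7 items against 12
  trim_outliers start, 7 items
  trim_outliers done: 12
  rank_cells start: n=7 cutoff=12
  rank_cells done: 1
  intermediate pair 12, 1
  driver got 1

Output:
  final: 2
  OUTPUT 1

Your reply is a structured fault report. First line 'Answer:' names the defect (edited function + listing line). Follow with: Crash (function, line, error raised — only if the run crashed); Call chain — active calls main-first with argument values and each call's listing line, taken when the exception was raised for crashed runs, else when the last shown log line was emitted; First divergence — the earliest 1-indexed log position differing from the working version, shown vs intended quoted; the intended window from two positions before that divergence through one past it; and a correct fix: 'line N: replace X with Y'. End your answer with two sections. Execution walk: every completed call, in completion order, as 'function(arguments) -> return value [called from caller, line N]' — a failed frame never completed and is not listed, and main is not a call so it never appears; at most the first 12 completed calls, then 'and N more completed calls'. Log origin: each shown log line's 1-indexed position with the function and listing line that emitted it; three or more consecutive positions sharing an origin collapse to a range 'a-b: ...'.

Answer: the defect is in split_margin at line 31.
Key observation: The log first diverges at position 8: the faulty run prints 'driver got 1' where the working version prints 'driver got 12'.
Call chain: main.
First divergence: position 8 — the shown line 'driver got 1' should read 'driver got 12'.
Intended log window:
  6: rank_cells done: 1
  7: intermediate pair 12, 1
  8: driver got 12
Execution walk:
  trim_outliers([3, 7, 10, 12, 7, 3, 11]) -> 12  [called from split_margin, line 27]
  rank_cells([3, 7, 10, 12, 7, 3, 11], 12) -> 1  [called from split_margin, line 28]
  split_margin([3, 7, 10, 12, 7, 3, 11], 12) -> 1  [called from main, line 37]
Log line origins:
  1 — main, line 36
  2 — split_margin, line 26
  3 — trim_outliers, line 2
  4 — trim_outliers, line 7
  5 — rank_cells, line 11
  6 — rank_cells, line 16
  7 — split_margin, line 29
  8 — main, line 38
A correct fix: line 31: replace `width // width` with `width // floor`.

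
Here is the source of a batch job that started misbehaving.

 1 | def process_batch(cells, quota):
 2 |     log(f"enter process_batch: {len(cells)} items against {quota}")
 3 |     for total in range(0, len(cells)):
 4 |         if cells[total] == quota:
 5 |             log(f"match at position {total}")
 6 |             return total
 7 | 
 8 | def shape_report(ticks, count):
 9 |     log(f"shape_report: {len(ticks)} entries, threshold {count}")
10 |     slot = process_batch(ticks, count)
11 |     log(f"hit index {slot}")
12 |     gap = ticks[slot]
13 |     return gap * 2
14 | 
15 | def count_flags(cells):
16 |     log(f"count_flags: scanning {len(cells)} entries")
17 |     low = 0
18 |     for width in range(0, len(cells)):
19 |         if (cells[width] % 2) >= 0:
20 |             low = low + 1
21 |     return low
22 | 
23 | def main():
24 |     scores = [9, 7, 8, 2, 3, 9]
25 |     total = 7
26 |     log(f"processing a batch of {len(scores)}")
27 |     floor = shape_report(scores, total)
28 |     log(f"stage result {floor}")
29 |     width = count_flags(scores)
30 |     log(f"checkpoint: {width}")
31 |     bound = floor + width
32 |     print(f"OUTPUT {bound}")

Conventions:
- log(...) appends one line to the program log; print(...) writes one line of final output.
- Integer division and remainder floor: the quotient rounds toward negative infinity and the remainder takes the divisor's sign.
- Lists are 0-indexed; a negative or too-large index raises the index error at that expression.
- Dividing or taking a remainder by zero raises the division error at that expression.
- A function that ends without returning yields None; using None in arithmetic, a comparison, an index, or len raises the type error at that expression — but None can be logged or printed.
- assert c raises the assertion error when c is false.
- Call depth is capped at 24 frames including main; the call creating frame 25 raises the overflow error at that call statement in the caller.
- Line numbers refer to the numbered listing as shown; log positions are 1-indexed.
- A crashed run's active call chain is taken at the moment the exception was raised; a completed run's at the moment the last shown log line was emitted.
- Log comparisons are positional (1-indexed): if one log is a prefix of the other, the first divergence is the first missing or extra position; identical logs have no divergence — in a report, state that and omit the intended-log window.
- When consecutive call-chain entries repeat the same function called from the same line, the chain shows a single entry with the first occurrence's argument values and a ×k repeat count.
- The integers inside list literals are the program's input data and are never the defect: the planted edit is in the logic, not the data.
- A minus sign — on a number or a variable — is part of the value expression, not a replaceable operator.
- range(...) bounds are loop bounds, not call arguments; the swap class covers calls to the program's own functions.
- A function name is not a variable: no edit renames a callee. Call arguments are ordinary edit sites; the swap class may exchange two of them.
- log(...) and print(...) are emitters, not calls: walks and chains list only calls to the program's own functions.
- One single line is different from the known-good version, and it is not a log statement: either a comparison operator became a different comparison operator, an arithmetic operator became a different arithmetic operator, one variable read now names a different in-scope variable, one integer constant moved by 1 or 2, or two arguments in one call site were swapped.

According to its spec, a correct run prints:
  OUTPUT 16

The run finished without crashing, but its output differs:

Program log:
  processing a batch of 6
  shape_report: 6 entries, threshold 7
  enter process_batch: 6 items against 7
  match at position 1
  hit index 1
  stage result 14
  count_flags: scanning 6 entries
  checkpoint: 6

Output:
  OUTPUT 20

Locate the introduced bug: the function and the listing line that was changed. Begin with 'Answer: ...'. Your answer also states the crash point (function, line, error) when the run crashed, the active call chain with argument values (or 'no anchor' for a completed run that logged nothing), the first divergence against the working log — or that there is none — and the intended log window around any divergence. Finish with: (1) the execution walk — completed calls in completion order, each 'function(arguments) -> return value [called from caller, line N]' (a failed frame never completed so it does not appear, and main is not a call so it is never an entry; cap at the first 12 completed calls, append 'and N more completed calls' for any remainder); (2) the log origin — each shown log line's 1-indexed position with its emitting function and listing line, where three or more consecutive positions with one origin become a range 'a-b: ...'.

Answer: the defect is in count_flags at line 19.
The tell: The earliest visible damage is log position 8 — 'checkpoint: 6' rather than the intended 'checkpoint: 2'.
Call chain: main.
First divergence: position 8 — the shown line 'checkpoint: 6' should read 'checkpoint: 2'.
Intended log window:
  6: stage result 14
  7: count_flags: scanning 6 entries
  8: checkpoint: 2
Execution walk:
  process_batch([9, 7, 8, 2, 3, 9], 7) -> 1  [called from shape_report, line 10]
  shape_report([9, 7, 8, 2, 3, 9], 7) -> 14  [called from main, line 27]
  count_flags([9, 7, 8, 2, 3, 9]) -> 6  [called from main, line 29]
Origin of each log line:
  1: logged in main at line 26
  2: logged in shape_report at line 9
  3: logged in process_batch at line 2
  4: logged in process_batch at line 5
  5: logged in shape_report at line 11
  6: logged in main at line 28
  7: logged in count_flags at line 16
  8: logged in main at line 30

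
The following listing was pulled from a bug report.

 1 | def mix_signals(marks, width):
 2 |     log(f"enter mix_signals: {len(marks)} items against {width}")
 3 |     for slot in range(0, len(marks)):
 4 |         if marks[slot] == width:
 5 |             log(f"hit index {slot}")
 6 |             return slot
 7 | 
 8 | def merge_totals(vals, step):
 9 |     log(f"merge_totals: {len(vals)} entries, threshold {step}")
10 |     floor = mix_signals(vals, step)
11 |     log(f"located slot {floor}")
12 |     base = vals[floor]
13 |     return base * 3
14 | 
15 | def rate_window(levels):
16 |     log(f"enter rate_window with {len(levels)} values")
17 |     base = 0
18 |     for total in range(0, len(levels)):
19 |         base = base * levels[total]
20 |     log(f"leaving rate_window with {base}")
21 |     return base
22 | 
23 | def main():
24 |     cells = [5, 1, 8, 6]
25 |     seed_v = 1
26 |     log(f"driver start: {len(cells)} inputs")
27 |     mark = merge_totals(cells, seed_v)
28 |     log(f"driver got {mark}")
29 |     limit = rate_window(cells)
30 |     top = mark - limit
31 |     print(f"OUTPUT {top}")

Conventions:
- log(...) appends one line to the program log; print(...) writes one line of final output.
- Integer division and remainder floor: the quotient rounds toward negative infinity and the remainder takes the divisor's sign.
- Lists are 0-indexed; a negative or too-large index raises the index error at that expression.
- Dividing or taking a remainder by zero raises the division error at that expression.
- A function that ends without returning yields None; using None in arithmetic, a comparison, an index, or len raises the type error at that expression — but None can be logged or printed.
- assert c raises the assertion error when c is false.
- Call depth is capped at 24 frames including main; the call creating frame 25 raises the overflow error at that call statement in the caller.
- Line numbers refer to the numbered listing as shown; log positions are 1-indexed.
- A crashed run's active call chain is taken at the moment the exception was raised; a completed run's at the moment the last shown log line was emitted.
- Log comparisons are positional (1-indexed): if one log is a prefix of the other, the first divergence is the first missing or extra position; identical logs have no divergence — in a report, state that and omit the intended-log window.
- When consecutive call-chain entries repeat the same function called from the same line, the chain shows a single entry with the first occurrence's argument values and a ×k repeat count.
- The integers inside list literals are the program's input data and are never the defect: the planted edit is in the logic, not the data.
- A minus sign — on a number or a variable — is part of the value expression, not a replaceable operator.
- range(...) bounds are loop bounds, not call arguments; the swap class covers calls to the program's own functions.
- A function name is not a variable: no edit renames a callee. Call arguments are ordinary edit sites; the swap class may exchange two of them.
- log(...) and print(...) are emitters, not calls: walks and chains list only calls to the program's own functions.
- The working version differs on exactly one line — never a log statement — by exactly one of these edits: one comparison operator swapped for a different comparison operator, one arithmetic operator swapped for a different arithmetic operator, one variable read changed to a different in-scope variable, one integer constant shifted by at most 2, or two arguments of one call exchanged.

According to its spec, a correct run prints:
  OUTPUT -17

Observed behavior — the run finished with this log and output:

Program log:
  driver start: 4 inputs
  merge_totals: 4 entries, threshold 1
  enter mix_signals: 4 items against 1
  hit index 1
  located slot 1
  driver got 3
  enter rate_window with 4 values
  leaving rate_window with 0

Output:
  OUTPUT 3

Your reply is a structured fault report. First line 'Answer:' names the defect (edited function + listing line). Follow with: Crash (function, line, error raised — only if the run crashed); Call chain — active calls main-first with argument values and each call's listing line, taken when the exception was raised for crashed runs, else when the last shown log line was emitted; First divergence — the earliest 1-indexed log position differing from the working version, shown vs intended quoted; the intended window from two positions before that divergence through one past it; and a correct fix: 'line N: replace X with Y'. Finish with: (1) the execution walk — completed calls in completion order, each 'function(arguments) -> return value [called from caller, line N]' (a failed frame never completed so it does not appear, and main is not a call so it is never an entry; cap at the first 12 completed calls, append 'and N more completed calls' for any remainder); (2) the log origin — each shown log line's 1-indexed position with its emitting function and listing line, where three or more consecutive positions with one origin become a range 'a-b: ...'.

Answer: the defect is in rate_window at line 19.
Core observation: Position 8 is the first bad log line: 'leaving rate_window with 0' should read 'leaving rate_window with 20'.
Call chain: main -> rate_window([5, 1, 8, 6]) (called at line 29).
First divergence: at position 8 the run shows 'leaving rate_window with 0' where the working version logs 'leaving rate_window with 20'.
Intended log window:
  6: driver got 3
  7: enter rate_window with 4 values
  8: leaving rate_window with 20
Execution walk:
  mix_signals([5, 1, 8, 6], 1) -> 1  [called from merge_totals, line 10]
  merge_totals([5, 1, 8, 6], 1) -> 3  [called from main, line 27]
  rate_window([5, 1, 8, 6]) -> 0  [called from main, line 29]
Log line origins:
  1: emitted by main (line 26)
  2: emitted by merge_totals (line 9)
  3: emitted by mix_signals (line 2)
  4: emitted by mix_signals (line 5)
  5: emitted by merge_totals (line 11)
  6: emitted by main (line 28)
  7: emitted by rate_window (line 16)
  8: emitted by rate_window (line 20)
A correct fix: line 19: replace `*` with `+`.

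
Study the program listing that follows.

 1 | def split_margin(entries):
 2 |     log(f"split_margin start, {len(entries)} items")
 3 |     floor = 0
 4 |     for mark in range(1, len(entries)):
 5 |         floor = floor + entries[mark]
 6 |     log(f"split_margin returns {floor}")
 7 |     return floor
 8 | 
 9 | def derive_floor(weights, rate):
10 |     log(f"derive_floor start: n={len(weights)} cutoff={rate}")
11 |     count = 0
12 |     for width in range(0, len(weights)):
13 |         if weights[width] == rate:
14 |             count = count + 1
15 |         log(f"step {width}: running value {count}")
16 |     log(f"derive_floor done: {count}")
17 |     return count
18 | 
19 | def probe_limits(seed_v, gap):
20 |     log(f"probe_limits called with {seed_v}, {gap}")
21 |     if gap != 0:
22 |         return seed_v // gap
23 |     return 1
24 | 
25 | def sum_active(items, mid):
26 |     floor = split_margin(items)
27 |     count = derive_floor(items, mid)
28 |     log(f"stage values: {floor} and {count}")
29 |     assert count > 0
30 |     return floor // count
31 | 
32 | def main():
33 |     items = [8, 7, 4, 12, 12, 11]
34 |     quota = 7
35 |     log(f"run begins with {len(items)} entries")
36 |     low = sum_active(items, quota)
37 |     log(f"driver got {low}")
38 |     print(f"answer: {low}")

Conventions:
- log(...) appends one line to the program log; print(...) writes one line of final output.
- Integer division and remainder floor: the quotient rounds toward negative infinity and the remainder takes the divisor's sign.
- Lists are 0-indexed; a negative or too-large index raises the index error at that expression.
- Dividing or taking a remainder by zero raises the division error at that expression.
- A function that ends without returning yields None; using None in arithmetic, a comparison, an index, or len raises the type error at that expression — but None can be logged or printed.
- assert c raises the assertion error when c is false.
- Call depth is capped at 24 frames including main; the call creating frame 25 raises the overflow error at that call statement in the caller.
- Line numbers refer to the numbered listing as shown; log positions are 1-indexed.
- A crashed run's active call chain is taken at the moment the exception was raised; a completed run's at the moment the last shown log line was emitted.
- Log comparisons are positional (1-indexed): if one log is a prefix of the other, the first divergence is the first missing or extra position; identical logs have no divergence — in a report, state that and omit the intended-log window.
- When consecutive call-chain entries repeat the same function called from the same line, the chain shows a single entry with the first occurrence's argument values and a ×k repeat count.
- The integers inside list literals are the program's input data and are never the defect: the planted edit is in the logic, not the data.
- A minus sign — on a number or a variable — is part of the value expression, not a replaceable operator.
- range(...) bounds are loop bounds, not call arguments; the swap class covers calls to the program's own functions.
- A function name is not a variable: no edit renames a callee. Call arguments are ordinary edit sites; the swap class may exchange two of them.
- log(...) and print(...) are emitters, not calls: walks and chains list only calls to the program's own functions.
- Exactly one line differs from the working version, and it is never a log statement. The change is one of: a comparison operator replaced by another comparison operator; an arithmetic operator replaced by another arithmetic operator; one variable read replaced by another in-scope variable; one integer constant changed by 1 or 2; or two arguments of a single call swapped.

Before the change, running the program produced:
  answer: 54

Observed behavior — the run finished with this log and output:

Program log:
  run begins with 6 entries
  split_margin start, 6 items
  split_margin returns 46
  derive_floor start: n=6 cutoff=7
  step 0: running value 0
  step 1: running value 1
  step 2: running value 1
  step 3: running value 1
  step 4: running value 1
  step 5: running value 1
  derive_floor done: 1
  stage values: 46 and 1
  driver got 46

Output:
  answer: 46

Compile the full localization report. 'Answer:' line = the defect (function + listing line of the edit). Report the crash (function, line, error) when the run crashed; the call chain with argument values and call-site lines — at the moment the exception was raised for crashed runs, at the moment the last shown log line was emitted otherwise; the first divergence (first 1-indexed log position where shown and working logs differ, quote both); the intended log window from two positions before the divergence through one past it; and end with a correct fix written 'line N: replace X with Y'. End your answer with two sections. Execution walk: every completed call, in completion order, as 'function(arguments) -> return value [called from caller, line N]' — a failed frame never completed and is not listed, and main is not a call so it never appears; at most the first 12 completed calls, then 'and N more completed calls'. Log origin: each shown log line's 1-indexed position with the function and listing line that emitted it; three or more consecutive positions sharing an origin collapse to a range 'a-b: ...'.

Answer: the defect is in split_margin at line 4.
Core observation: At log position 3 the runs split — shown 'split_margin returns 46', but the working version logs 'split_margin returns 54'.
Call chain: main.
First divergence: at position 3 the run shows 'split_margin returns 46' where the working version logs 'split_margin returns 54'.
Intended log window:
  1: run begins with 6 entries
  2: split_margin start, 6 items
  3: split_margin returns 54
  4: derive_floor start: n=6 cutoff=7
Execution walk:
  split_margin([8, 7, 4, 12, 12, 11]) -> 46  [called from sum_active, line 26]
  derive_floor([8, 7, 4, 12, 12, 11], 7) -> 1  [called from sum_active, line 27]
  sum_active([8, 7, 4, 12, 12, 11], 7) -> 46  [called from main, line 36]
Origin of each log line:
  1 — main, line 35
  2 — split_margin, line 2
  3 — split_margin, line 6
  4 — derive_floor, line 10
  5-10 — derive_floor, line 15
  11 — derive_floor, line 16
  12 — sum_active, line 28
  13 — main, line 37
A correct fix: line 4: replace `1` with `0`.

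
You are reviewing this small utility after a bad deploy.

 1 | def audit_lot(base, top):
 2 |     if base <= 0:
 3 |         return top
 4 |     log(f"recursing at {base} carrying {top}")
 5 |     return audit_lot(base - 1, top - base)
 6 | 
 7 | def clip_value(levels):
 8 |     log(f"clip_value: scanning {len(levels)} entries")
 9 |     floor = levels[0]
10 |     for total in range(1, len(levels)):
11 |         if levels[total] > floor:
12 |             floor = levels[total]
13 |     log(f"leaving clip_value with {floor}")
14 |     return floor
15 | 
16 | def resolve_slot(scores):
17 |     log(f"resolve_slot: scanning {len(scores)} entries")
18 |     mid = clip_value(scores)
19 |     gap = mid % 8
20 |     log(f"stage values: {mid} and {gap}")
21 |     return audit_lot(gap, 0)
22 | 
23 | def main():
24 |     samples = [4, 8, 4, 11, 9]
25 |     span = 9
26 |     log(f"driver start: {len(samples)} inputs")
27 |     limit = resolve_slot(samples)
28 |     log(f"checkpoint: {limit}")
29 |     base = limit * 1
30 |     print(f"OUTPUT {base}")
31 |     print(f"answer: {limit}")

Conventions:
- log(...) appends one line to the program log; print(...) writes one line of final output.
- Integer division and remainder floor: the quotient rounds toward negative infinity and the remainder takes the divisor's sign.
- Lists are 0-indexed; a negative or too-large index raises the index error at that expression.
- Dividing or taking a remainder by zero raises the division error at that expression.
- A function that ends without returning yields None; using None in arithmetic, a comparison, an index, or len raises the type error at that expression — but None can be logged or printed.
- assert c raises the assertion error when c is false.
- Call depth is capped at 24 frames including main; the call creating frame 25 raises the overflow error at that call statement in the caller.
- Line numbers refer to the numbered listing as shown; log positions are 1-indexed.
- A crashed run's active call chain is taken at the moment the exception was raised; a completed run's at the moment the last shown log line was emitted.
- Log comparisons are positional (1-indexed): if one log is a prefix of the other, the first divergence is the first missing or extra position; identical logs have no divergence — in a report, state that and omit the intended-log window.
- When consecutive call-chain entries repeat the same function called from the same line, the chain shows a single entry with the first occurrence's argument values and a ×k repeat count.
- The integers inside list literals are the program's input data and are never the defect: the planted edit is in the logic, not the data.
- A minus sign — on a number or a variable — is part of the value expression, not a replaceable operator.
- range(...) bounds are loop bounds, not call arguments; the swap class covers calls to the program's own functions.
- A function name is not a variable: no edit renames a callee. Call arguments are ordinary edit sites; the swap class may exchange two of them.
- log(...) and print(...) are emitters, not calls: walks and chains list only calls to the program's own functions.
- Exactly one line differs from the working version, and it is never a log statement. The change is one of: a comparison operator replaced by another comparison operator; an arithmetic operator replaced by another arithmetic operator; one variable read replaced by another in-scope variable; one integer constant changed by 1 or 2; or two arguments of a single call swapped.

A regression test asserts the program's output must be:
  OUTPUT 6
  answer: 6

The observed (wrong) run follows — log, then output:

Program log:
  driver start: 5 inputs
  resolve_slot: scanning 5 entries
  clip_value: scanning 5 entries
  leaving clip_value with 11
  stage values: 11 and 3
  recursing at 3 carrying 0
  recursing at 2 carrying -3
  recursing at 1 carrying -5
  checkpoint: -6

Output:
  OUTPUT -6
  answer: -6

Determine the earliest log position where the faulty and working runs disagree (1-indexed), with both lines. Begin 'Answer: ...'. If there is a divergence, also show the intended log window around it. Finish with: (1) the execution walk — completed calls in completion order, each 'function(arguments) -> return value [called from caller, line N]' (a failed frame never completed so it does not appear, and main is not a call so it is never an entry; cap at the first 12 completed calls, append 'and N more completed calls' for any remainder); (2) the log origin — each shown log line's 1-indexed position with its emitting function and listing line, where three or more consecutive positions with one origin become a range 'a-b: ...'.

Answer: position 7 — shown 'recursing at 2 carrying -3', intended 'recursing at 2 carrying 3'.
Intended log window:
  5: stage values: 11 and 3
  6: recursing at 3 carrying 0
  7: recursing at 2 carrying 3
  8: recursing at 1 carrying 5
Execution walk:
  clip_value([4, 8, 4, 11, 9]) -> 11  [called from resolve_slot, line 18]
  audit_lot(0, -6) -> -6  [called from audit_lot, line 5]
  audit_lot(1, -5) -> -6  [called from audit_lot, line 5]
  audit_lot(2, -3) -> -6  [called from audit_lot, line 5]
  audit_lot(3, 0) -> -6  [called from resolve_slot, line 21]
  resolve_slot([4, 8, 4, 11, 9]) -> -6  [called from main, line 27]
Origin of each log line:
  1: emitted by main (line 26)
  2: emitted by resolve_slot (line 17)
  3: emitted by clip_value (line 8)
  4: emitted by clip_value (line 13)
  5: emitted by resolve_slot (line 20)
  6-8: emitted by audit_lot (line 4)
  9: emitted by main (line 28)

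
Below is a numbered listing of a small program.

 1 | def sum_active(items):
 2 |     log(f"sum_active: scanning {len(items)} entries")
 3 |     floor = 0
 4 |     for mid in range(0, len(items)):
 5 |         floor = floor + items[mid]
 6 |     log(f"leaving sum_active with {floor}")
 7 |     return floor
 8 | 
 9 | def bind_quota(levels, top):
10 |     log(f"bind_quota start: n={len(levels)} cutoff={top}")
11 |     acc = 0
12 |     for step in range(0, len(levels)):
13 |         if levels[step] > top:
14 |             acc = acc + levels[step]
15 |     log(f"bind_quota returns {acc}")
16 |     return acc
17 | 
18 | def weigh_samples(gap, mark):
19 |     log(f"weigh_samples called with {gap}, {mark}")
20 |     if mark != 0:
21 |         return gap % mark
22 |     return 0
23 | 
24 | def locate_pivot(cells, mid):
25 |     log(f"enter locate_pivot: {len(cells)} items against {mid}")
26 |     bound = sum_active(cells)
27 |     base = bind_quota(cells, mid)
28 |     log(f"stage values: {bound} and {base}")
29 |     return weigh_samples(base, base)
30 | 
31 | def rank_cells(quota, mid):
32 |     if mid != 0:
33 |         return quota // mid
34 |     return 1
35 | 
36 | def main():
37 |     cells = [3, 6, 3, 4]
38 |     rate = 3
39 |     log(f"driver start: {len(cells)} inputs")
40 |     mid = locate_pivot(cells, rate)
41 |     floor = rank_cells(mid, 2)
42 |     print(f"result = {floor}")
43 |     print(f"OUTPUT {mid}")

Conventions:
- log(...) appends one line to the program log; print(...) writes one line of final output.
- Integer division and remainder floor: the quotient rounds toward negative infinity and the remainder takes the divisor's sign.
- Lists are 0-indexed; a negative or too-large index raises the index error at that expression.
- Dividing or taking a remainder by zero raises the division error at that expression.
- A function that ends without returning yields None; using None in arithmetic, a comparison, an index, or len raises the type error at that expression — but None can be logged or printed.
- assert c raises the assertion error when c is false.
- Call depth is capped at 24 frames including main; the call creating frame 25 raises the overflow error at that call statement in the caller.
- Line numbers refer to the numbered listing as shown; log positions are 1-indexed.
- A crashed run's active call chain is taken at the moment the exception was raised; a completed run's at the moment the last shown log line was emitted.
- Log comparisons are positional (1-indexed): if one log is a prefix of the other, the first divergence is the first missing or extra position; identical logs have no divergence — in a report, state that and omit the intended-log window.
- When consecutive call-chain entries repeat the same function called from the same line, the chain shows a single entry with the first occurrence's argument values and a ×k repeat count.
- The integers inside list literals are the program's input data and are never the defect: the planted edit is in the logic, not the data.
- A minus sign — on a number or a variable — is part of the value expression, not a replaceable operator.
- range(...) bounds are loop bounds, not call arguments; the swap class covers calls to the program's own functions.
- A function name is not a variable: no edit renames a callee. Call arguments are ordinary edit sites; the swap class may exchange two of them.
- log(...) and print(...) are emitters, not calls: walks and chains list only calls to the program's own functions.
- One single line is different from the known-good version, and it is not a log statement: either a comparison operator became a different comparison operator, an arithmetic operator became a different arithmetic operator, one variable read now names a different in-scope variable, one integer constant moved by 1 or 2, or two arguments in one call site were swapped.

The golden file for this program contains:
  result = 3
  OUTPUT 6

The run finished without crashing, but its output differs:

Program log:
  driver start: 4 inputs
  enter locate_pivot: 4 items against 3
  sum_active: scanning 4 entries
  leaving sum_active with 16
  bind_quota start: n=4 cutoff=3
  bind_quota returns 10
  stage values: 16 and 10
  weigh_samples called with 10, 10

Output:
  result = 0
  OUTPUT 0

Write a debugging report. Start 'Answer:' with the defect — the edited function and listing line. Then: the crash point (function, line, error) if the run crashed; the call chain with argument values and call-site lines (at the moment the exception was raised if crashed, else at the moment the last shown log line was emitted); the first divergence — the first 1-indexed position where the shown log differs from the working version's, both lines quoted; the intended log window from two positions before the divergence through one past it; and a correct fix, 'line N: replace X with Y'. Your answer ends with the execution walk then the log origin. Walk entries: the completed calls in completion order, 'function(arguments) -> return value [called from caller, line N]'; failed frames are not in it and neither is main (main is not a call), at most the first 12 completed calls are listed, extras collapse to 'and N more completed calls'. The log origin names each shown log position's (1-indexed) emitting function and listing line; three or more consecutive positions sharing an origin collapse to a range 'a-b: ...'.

Answer: the defect is in locate_pivot at line 29.
The tell: Everything matches until log position 8, which reads 'weigh_samples called with 10, 10' in place of 'weigh_samples called with 16, 10'.
Call chain: main -> locate_pivot([3, 6, 3, 4], 3) (called at line 40) -> weigh_samples(10, 10) (called at line 29).
First divergence: position 8 — the shown line 'weigh_samples called with 10, 10' should read 'weigh_samples called with 16, 10'.
Intended log window:
  6: bind_quota returns 10
  7: stage values: 16 and 10
  8: weigh_samples called with 16, 10
Execution walk:
  sum_active([3, 6, 3, 4]) -> 16  [called from locate_pivot, line 26]
  bind_quota([3, 6, 3, 4], 3) -> 10  [called from locate_pivot, line 27]
  weigh_samples(10, 10) -> 0  [called from locate_pivot, line 29]
  locate_pivot([3, 6, 3, 4], 3) -> 0  [called from main, line 40]
  rank_cells(0, 2) -> 0  [called from main, line 41]
Log origin:
  1: logged in main at line 39
  2: logged in locate_pivot at line 25
  3: logged in sum_active at line 2
  4: logged in sum_active at line 6
  5: logged in bind_quota at line 10
  6: logged in bind_quota at line 15
  7: logged in locate_pivot at line 28
  8: logged in weigh_samples at line 19
A correct fix: line 29: replace `weigh_samples(base, base)` with `weigh_samples(bound, base)`.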